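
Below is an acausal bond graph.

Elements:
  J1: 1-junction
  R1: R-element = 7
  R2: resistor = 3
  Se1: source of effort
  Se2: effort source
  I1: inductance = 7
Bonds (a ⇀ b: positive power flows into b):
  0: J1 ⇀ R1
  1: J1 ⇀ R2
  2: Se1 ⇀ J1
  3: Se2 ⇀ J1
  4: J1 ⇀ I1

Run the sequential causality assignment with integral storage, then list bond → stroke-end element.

b0 →J1
b1 →J1
b2 →J1
b3 →J1
b4 →I1

b2 |J1  (Se1: effort source, stroke at far end)
b3 |J1  (Se2 (Se) sets effort on bond)
b4 |I1  (I1 integral (f out))
b0 |J1  (1-jn J1 has f-setter on 4)
b1 |J1  (1-jn J1 has f-setter on 4)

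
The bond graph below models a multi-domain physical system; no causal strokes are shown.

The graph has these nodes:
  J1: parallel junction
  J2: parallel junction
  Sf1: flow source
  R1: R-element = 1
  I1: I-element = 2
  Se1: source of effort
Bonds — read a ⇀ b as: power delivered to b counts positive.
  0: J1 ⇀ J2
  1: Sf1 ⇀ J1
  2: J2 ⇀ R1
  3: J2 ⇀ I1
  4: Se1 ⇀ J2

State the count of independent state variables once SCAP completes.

1  (I1 all integral)

b1 stroke at Sf1  (source Sf1 imposes f)
b4 stroke at J2  (Se1 fixes effort; stroke away)
b0 stroke at J1  (J1: last free bond brings effort in)
b2 stroke at R1  (J2 effort already set via bond 4)
b3 stroke at I1  (J2 effort already set via bond 4)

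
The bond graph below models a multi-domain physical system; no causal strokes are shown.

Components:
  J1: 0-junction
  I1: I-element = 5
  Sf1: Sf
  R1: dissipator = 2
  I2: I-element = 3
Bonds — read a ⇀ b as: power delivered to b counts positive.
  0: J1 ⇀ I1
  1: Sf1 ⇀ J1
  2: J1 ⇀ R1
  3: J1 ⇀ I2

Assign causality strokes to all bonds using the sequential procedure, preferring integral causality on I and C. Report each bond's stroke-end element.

β1 |Sf1  (Sf1 (Sf) sets flow on bond)
β0 |I1  (I1 integral (f out))
β3 |I2  (I2: I, integral causality)
β2 |J1  (only one effort-in slot at J1)

β0 stroke at I1
β1 stroke at Sf1
β2 stroke at J1
β3 stroke at I2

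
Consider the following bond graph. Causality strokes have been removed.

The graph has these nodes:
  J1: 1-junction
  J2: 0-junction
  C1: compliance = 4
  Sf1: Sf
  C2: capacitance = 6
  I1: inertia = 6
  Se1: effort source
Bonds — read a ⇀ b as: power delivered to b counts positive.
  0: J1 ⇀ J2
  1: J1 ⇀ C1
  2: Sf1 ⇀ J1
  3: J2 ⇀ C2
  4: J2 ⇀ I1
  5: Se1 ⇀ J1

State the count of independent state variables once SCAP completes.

3  (C1, C2, I1 all integral)

#2 →Sf1  (Sf1 (Sf) sets flow on bond)
#5 →J1  (source Se1 imposes e)
#0 →J1  (common-f at J1 fixed by 2)
#1 →J1  (common-f at J1 fixed by 2)
#3 →J2  (C2: C, integral causality)
#4 →I1  (0-jn J2 has e-setter on 3)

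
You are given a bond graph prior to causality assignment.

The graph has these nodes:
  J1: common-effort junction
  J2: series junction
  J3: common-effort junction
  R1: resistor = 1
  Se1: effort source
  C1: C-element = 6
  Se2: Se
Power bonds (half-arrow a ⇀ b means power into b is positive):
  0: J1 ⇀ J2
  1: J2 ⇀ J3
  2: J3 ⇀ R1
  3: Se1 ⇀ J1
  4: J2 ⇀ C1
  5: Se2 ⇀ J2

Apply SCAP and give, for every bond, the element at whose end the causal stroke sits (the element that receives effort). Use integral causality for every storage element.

β3 |J1  (Se1: effort source, stroke at far end)
β5 |J2  (Se2 fixes effort; stroke away)
β0 |J2  (0-jn J1 has e-setter on 3)
β4 |J2  (C1 outputs effort q/C1)
β1 |J3  (closing 1-jn rule on J2)
β2 |R1  (J3: bond 1 brought effort, rest push out)

b0 |J2
b1 |J3
b2 |R1
b3 |J1
b4 |J2
b5 |J2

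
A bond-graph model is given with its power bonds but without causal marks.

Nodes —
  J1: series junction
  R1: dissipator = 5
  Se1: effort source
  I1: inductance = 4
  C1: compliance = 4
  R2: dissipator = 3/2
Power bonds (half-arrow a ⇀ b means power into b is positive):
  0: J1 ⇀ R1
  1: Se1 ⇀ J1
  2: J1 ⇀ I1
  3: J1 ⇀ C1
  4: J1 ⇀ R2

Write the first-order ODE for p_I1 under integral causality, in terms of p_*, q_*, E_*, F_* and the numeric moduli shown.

dp_I1/dt = E_Se1 - 13*p_I1/8 - q_C1/4

b1 →J1  (Se1 (Se) sets effort on bond)
b2 →I1  (I1: I, integral causality)
b0 →J1  (J1 flow already set via bond 2)
b3 →J1  (common-f at J1 fixed by 2)
b4 →J1  (J1: bond 2 brought flow, rest push out)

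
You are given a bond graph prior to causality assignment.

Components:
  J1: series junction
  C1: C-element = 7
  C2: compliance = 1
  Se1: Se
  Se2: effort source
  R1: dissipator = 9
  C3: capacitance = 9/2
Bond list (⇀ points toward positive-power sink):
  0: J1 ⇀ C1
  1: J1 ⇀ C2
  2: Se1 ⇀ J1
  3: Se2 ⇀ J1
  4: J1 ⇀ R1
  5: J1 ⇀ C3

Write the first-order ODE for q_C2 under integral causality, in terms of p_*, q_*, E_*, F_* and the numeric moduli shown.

dq_C2/dt = E_Se1/9 + E_Se2/9 - q_C1/63 - q_C2/9 - 2*q_C3/81

b2 stroke at J1  (Se1 fixes effort; stroke away)
b3 stroke at J1  (Se2: effort source, stroke at far end)
b0 stroke at J1  (prefer integral on C1)
b1 stroke at J1  (C2 integral (e out))
b5 stroke at J1  (prefer integral on C3)
b4 stroke at R1  (J1 needs exactly one f-in)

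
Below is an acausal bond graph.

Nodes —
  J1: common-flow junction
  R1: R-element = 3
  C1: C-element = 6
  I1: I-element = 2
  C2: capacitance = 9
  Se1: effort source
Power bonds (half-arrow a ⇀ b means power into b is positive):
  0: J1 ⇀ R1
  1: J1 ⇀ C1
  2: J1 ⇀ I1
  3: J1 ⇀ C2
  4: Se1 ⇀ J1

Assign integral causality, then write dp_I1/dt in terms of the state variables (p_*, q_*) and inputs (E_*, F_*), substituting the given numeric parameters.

bond 4 |J1  (source Se1 imposes e)
bond 1 |J1  (prefer integral on C1)
bond 2 |I1  (I1 outputs flow p/I1)
bond 0 |J1  (common-f at J1 fixed by 2)
bond 3 |J1  (J1: bond 2 brought flow, rest push out)

dp_I1/dt = E_Se1 - 3*p_I1/2 - q_C1/6 - q_C2/9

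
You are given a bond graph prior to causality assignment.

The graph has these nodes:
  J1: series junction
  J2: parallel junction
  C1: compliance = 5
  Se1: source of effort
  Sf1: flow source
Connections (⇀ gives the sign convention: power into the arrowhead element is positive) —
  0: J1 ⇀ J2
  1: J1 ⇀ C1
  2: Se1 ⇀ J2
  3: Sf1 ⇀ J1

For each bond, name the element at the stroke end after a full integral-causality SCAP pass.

β0 |J1
β1 |J1
β2 |J2
β3 |Sf1

bond 2 |J2  (source Se1 imposes e)
bond 3 |Sf1  (Sf1: flow source, stroke at near end)
bond 0 |J1  (1-jn J1 has f-setter on 3)
bond 1 |J1  (J1: bond 3 brought flow, rest push out)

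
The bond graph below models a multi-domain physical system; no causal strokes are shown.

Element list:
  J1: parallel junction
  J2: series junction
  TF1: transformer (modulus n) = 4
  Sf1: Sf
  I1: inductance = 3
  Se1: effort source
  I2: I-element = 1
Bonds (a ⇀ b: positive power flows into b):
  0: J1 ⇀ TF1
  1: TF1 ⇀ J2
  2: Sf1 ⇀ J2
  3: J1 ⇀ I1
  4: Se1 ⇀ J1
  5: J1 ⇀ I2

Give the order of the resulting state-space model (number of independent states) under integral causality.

β2 →Sf1  (Sf1 fixes flow; stroke at Sf1)
β4 →J1  (source Se1 imposes e)
β0 →TF1  (J1 effort already set via bond 4)
β3 →I1  (J1: bond 4 brought effort, rest push out)
β5 →I2  (J1 effort already set via bond 4)
β1 →J2  (J2: bond 2 brought flow, rest push out)

2  (I1, I2 all integral)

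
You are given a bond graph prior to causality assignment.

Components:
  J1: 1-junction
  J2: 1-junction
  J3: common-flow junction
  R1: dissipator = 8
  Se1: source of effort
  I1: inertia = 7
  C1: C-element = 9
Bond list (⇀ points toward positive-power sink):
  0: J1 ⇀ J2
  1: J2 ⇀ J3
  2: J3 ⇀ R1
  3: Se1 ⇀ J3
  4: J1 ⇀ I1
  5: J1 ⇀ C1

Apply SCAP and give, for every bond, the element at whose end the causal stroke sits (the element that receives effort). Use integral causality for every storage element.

#3 stroke→J3  (Se1: effort source, stroke at far end)
#4 stroke→I1  (I1 outputs flow p/I1)
#0 stroke→J1  (J1 flow already set via bond 4)
#5 stroke→J1  (J1: bond 4 brought flow, rest push out)
#1 stroke→J2  (J2 flow already set via bond 0)
#2 stroke→J3  (J3 flow already set via bond 1)

#0 |J1
#1 |J2
#2 |J3
#3 |J3
#4 |I1
#5 |J1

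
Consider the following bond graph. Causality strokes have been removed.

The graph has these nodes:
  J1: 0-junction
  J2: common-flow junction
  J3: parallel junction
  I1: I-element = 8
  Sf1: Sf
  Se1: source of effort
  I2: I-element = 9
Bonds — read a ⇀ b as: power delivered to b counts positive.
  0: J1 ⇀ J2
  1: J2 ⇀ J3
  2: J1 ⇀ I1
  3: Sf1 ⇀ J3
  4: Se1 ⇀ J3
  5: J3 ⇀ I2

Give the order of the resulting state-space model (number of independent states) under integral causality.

2  (I1, I2 all integral)

β3 →Sf1  (Sf1 (Sf) sets flow on bond)
β4 →J3  (Se1 fixes effort; stroke away)
β1 →J2  (0-jn J3 has e-setter on 4)
β5 →I2  (0-jn J3 has e-setter on 4)
β0 →J1  (J2: last free bond brings flow in)
β2 →I1  (J1 effort already set via bond 0)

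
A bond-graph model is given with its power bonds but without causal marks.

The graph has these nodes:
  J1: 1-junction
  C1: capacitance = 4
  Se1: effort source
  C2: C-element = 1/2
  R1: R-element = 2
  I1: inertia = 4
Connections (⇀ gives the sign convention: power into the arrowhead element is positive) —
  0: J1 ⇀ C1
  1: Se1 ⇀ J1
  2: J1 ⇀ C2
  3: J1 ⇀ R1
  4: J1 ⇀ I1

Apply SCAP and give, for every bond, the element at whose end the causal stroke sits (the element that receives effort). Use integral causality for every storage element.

bond 1 |J1  (source Se1 imposes e)
bond 0 |J1  (C1 outputs effort q/C1)
bond 2 |J1  (C2 integral (e out))
bond 4 |I1  (I1 integral (f out))
bond 3 |J1  (J1 flow already set via bond 4)

bond 0 |J1
bond 1 |J1
bond 2 |J1
bond 3 |J1
bond 4 |I1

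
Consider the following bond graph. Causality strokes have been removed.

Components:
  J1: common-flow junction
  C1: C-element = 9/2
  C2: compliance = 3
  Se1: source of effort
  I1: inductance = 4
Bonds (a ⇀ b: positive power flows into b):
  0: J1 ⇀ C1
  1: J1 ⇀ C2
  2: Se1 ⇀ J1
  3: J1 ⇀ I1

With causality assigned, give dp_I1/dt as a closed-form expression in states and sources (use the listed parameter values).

β2 |J1  (source Se1 imposes e)
β0 |J1  (C1 integral (e out))
β1 |J1  (prefer integral on C2)
β3 |I1  (only one flow-in slot at J1)

dp_I1/dt = E_Se1 - 2*q_C1/9 - q_C2/3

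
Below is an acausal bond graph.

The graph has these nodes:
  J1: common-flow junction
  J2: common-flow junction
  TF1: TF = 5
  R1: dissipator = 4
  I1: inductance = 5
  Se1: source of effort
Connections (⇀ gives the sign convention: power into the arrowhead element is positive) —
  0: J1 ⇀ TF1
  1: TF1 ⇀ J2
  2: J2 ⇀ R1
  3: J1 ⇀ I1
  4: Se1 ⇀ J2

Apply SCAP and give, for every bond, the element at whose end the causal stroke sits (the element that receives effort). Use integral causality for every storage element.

#4 stroke→J2  (Se1: effort source, stroke at far end)
#3 stroke→I1  (I1 integral (f out))
#0 stroke→J1  (J1: bond 3 brought flow, rest push out)
#1 stroke→TF1  (TF1 one-in-one-out from 0)
#2 stroke→J2  (J2: bond 1 brought flow, rest push out)

#0 |J1
#1 |TF1
#2 |J2
#3 |I1
#4 |J2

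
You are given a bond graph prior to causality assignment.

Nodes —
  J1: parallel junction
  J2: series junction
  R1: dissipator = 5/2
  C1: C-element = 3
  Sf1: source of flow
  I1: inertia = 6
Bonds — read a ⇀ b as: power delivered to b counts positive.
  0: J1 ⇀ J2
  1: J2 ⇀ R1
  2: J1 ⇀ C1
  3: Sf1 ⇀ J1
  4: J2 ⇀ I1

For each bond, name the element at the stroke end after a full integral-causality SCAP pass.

b3 stroke at Sf1  (Sf1 (Sf) sets flow on bond)
b2 stroke at J1  (C1 outputs effort q/C1)
b0 stroke at J2  (J1: bond 2 brought effort, rest push out)
b4 stroke at I1  (I1: I, integral causality)
b1 stroke at J2  (J2 flow already set via bond 4)

#0 stroke→J2
#1 stroke→J2
#2 stroke→J1
#3 stroke→Sf1
#4 stroke→I1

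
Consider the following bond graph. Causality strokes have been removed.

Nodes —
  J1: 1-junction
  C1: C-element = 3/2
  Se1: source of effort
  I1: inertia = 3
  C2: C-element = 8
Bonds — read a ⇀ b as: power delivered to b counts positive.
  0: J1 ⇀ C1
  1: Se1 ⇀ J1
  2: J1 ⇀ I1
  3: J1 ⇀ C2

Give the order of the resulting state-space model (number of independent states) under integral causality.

3  (C1, C2, I1 all integral)

β1 stroke→J1  (source Se1 imposes e)
β0 stroke→J1  (prefer integral on C1)
β2 stroke→I1  (I1 integral (f out))
β3 stroke→J1  (J1: bond 2 brought flow, rest push out)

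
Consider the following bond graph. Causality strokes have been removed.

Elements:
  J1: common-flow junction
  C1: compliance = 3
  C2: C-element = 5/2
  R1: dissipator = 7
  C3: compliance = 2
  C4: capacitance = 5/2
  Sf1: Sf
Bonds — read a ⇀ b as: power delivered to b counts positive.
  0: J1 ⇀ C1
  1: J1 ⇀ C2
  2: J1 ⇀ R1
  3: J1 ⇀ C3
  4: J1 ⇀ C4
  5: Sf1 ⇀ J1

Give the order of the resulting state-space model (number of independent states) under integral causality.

4  (C1, C2, C3, C4 all integral)

#5 →Sf1  (Sf1 (Sf) sets flow on bond)
#0 →J1  (J1: bond 5 brought flow, rest push out)
#1 →J1  (J1: bond 5 brought flow, rest push out)
#2 →J1  (common-f at J1 fixed by 5)
#3 →J1  (1-jn J1 has f-setter on 5)
#4 →J1  (J1 flow already set via bond 5)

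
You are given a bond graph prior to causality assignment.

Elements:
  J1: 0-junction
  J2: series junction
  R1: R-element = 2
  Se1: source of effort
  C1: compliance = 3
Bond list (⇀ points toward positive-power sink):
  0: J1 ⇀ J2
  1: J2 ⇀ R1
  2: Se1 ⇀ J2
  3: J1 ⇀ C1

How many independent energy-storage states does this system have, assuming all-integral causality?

1  (C1 all integral)

#2 |J2  (Se1: effort source, stroke at far end)
#3 |J1  (C1 outputs effort q/C1)
#0 |J2  (J1 effort already set via bond 3)
#1 |R1  (J2: last free bond brings flow in)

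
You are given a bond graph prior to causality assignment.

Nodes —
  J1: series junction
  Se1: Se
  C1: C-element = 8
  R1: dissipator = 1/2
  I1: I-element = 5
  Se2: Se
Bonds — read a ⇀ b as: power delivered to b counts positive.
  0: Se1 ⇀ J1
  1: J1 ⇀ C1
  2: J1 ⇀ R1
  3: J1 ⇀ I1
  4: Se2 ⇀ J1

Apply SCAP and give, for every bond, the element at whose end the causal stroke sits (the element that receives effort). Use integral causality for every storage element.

bond 0 stroke→J1  (source Se1 imposes e)
bond 4 stroke→J1  (Se2 fixes effort; stroke away)
bond 1 stroke→J1  (prefer integral on C1)
bond 3 stroke→I1  (prefer integral on I1)
bond 2 stroke→J1  (common-f at J1 fixed by 3)

bond 0 stroke at J1
bond 1 stroke at J1
bond 2 stroke at J1
bond 3 stroke at I1
bond 4 stroke at J1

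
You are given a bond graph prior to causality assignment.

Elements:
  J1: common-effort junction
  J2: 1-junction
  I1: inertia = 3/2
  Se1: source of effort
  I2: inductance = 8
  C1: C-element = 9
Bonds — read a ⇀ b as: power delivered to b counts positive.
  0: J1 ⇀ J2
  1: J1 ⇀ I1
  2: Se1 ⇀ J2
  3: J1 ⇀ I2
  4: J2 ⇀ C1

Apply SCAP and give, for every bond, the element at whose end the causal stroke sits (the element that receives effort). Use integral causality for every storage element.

b0 |J1
b1 |I1
b2 |J2
b3 |I2
b4 |J2

bond 2 →J2  (Se1 (Se) sets effort on bond)
bond 1 →I1  (prefer integral on I1)
bond 3 →I2  (prefer integral on I2)
bond 0 →J1  (J1: last free bond brings effort in)
bond 4 →J2  (J2: bond 0 brought flow, rest push out)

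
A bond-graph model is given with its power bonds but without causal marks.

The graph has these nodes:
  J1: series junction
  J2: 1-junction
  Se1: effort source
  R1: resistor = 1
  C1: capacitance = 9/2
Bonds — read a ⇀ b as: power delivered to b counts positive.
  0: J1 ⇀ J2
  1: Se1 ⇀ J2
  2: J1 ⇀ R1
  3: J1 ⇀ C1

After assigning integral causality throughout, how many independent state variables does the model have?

#1 stroke→J2  (Se1 (Se) sets effort on bond)
#0 stroke→J1  (closing 1-jn rule on J2)
#3 stroke→J1  (C1 outputs effort q/C1)
#2 stroke→R1  (J1: last free bond brings flow in)

1  (C1 all integral)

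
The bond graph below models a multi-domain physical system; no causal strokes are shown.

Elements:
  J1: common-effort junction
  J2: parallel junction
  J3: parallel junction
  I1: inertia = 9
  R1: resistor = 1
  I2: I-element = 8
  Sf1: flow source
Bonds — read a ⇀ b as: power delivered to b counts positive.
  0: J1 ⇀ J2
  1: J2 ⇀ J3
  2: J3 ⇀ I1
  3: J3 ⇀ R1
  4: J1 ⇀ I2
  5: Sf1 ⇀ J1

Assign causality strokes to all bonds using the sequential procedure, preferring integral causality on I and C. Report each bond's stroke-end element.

bond 0 stroke at J1
bond 1 stroke at J2
bond 2 stroke at I1
bond 3 stroke at J3
bond 4 stroke at I2
bond 5 stroke at Sf1

b5 stroke at Sf1  (Sf1 (Sf) sets flow on bond)
b2 stroke at I1  (I1 integral (f out))
b4 stroke at I2  (I2 outputs flow p/I2)
b0 stroke at J1  (closing 0-jn rule on J1)
b1 stroke at J2  (closing 0-jn rule on J2)
b3 stroke at J3  (closing 0-jn rule on J3)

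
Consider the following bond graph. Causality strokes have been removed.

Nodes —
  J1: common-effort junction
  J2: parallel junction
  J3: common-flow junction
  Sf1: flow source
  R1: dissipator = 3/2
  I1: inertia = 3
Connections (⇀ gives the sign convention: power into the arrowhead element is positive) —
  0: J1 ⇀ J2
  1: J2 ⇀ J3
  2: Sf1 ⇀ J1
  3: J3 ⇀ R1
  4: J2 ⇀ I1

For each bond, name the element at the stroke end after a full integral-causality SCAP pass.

bond 0 |J1
bond 1 |J2
bond 2 |Sf1
bond 3 |J3
bond 4 |I1

β2 stroke at Sf1  (Sf1 fixes flow; stroke at Sf1)
β0 stroke at J1  (closing 0-jn rule on J1)
β4 stroke at I1  (I1: I, integral causality)
β1 stroke at J2  (closing 0-jn rule on J2)
β3 stroke at J3  (common-f at J3 fixed by 1)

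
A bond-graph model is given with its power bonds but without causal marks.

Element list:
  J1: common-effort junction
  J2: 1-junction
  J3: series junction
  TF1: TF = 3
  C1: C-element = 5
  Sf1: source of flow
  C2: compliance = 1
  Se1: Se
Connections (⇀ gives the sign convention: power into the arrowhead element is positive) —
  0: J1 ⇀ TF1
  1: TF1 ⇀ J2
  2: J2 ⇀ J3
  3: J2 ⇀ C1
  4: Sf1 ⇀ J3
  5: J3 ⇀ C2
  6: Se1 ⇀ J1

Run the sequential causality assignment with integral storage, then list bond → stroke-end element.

#0 stroke at TF1
#1 stroke at J2
#2 stroke at J3
#3 stroke at J2
#4 stroke at Sf1
#5 stroke at J3
#6 stroke at J1

#4 →Sf1  (Sf1: flow source, stroke at near end)
#6 →J1  (Se1: effort source, stroke at far end)
#0 →TF1  (common-e at J1 fixed by 6)
#2 →J3  (J3: bond 4 brought flow, rest push out)
#5 →J3  (J3 flow already set via bond 4)
#1 →J2  (TF1 one-in-one-out from 0)
#3 →J2  (1-jn J2 has f-setter on 2)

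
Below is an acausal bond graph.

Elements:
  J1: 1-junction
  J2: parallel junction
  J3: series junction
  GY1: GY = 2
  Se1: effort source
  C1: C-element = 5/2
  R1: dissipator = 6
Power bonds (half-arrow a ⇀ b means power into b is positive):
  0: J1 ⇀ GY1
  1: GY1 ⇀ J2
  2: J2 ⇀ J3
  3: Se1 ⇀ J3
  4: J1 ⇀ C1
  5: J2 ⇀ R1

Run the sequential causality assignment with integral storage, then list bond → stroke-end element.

β3 |J3  (Se1 fixes effort; stroke away)
β2 |J2  (J3: last free bond brings flow in)
β1 |GY1  (J2: bond 2 brought effort, rest push out)
β5 |R1  (0-jn J2 has e-setter on 2)
β0 |GY1  (GY1 both-in/both-out from 1)
β4 |J1  (J1 flow already set via bond 0)

b0 →GY1
b1 →GY1
b2 →J2
b3 →J3
b4 →J1
b5 →R1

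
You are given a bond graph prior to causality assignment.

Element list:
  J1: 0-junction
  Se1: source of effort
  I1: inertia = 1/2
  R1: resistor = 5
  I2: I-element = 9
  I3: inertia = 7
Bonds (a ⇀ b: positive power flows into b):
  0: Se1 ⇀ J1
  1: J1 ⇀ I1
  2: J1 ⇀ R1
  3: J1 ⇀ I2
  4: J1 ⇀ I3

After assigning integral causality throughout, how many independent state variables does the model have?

β0 →J1  (Se1: effort source, stroke at far end)
β1 →I1  (J1 effort already set via bond 0)
β2 →R1  (0-jn J1 has e-setter on 0)
β3 →I2  (J1: bond 0 brought effort, rest push out)
β4 →I3  (J1 effort already set via bond 0)

3  (I1, I2, I3 all integral)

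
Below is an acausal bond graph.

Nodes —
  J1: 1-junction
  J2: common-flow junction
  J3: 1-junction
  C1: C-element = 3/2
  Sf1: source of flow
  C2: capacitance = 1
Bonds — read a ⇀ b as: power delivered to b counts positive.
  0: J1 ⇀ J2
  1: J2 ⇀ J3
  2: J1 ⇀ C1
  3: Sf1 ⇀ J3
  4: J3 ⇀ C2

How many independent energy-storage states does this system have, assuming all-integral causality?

#3 stroke at Sf1  (Sf1 fixes flow; stroke at Sf1)
#1 stroke at J3  (common-f at J3 fixed by 3)
#4 stroke at J3  (J3: bond 3 brought flow, rest push out)
#0 stroke at J2  (J2 flow already set via bond 1)
#2 stroke at J1  (common-f at J1 fixed by 0)

2  (C1, C2 all integral)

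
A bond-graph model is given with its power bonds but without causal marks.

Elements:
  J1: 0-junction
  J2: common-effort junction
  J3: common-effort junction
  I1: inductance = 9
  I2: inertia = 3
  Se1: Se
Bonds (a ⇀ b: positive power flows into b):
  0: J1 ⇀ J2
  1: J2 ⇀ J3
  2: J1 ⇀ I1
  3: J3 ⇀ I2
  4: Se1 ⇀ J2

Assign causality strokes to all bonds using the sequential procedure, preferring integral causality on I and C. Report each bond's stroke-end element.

#0 stroke at J1
#1 stroke at J3
#2 stroke at I1
#3 stroke at I2
#4 stroke at J2

#4 stroke at J2  (Se1: effort source, stroke at far end)
#0 stroke at J1  (common-e at J2 fixed by 4)
#1 stroke at J3  (0-jn J2 has e-setter on 4)
#3 stroke at I2  (0-jn J3 has e-setter on 1)
#2 stroke at I1  (common-e at J1 fixed by 0)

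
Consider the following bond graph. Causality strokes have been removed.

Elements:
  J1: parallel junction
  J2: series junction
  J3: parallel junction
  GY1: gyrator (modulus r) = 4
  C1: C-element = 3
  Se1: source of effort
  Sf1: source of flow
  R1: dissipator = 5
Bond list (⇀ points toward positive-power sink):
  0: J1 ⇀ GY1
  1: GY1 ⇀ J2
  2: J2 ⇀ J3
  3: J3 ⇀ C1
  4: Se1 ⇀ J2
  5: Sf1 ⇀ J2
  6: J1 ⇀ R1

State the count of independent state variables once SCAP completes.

1  (C1 all integral)

b4 stroke→J2  (Se1 fixes effort; stroke away)
b5 stroke→Sf1  (Sf1: flow source, stroke at near end)
b1 stroke→J2  (common-f at J2 fixed by 5)
b2 stroke→J2  (J2: bond 5 brought flow, rest push out)
b3 stroke→J3  (J3 needs exactly one e-in)
b0 stroke→J1  (GY1: gyrator matches bond 1)
b6 stroke→R1  (J1: bond 0 brought effort, rest push out)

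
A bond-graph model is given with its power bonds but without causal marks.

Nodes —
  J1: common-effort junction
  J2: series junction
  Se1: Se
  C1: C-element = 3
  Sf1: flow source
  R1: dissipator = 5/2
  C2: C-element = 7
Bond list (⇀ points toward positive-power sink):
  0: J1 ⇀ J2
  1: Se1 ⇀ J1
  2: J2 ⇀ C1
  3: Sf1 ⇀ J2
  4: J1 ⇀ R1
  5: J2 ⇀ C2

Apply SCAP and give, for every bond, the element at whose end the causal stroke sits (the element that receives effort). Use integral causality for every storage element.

bond 0 |J2
bond 1 |J1
bond 2 |J2
bond 3 |Sf1
bond 4 |R1
bond 5 |J2

#1 |J1  (Se1 fixes effort; stroke away)
#3 |Sf1  (Sf1: flow source, stroke at near end)
#0 |J2  (J1 effort already set via bond 1)
#4 |R1  (J1: bond 1 brought effort, rest push out)
#2 |J2  (1-jn J2 has f-setter on 3)
#5 |J2  (1-jn J2 has f-setter on 3)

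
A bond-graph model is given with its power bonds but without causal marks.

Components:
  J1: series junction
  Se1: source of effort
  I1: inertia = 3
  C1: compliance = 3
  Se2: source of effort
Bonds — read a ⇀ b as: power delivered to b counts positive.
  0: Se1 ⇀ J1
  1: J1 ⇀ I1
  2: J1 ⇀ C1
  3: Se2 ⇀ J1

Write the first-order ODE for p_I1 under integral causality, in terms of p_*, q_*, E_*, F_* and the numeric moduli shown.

dp_I1/dt = E_Se1 + E_Se2 - q_C1/3

bond 0 →J1  (source Se1 imposes e)
bond 3 →J1  (source Se2 imposes e)
bond 1 →I1  (prefer integral on I1)
bond 2 →J1  (1-jn J1 has f-setter on 1)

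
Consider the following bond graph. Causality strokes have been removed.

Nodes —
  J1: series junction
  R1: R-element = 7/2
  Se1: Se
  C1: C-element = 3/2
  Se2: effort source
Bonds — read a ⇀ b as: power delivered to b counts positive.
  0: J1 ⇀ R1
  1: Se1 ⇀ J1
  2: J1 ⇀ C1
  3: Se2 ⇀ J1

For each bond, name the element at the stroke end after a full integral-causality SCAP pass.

β0 |R1
β1 |J1
β2 |J1
β3 |J1

bond 1 →J1  (Se1 (Se) sets effort on bond)
bond 3 →J1  (Se2 fixes effort; stroke away)
bond 2 →J1  (C1 integral (e out))
bond 0 →R1  (only one flow-in slot at J1)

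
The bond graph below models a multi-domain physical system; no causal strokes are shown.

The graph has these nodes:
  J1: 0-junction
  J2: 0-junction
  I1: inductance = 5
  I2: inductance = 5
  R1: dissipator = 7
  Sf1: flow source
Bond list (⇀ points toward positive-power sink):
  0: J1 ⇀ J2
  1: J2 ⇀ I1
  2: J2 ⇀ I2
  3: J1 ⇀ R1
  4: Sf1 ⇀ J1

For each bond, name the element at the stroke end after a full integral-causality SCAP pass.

#0 stroke at J2
#1 stroke at I1
#2 stroke at I2
#3 stroke at J1
#4 stroke at Sf1

bond 4 |Sf1  (Sf1 (Sf) sets flow on bond)
bond 1 |I1  (I1 integral (f out))
bond 2 |I2  (I2 integral (f out))
bond 0 |J2  (closing 0-jn rule on J2)
bond 3 |J1  (J1: last free bond brings effort in)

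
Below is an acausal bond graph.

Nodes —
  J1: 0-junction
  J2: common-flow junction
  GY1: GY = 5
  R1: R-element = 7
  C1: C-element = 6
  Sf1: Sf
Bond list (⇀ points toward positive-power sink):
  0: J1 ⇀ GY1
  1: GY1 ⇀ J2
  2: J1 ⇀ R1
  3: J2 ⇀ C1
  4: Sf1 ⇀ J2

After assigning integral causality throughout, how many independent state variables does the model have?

1  (C1 all integral)

b4 →Sf1  (source Sf1 imposes f)
b1 →J2  (1-jn J2 has f-setter on 4)
b3 →J2  (common-f at J2 fixed by 4)
b0 →J1  (GY GY1: same side as bond 1)
b2 →R1  (J1: bond 0 brought effort, rest push out)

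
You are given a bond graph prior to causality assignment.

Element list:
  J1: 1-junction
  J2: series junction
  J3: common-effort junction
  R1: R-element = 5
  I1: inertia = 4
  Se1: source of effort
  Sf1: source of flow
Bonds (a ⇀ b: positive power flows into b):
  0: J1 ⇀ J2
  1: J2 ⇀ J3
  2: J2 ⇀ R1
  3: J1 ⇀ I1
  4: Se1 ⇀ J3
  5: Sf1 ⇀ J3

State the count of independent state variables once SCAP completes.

1  (I1 all integral)

β4 stroke at J3  (source Se1 imposes e)
β5 stroke at Sf1  (Sf1 fixes flow; stroke at Sf1)
β1 stroke at J2  (0-jn J3 has e-setter on 4)
β3 stroke at I1  (prefer integral on I1)
β0 stroke at J1  (common-f at J1 fixed by 3)
β2 stroke at J2  (J2 flow already set via bond 0)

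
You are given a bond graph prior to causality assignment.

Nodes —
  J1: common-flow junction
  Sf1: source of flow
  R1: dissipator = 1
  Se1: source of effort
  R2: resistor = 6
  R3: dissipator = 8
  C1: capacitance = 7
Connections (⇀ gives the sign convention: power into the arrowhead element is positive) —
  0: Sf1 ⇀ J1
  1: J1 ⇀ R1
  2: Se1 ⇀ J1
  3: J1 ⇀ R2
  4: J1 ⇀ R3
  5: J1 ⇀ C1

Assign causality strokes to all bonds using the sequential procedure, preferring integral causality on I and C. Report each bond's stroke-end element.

#0 stroke→Sf1
#1 stroke→J1
#2 stroke→J1
#3 stroke→J1
#4 stroke→J1
#5 stroke→J1

β0 |Sf1  (Sf1 (Sf) sets flow on bond)
β2 |J1  (Se1 fixes effort; stroke away)
β1 |J1  (1-jn J1 has f-setter on 0)
β3 |J1  (J1: bond 0 brought flow, rest push out)
β4 |J1  (J1: bond 0 brought flow, rest push out)
β5 |J1  (J1: bond 0 brought flow, rest push out)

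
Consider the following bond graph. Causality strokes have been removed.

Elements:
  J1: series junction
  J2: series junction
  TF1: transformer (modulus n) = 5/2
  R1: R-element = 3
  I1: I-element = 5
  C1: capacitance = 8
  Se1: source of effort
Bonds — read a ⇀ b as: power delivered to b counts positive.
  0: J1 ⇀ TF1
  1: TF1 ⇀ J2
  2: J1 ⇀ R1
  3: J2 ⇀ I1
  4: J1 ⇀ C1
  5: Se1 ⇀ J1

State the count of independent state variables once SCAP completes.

2  (C1, I1 all integral)

#5 |J1  (Se1 fixes effort; stroke away)
#3 |I1  (prefer integral on I1)
#1 |J2  (J2: bond 3 brought flow, rest push out)
#0 |TF1  (through TF1, causality passes straight; one stroke at TF1)
#2 |J1  (J1 flow already set via bond 0)
#4 |J1  (J1 flow already set via bond 0)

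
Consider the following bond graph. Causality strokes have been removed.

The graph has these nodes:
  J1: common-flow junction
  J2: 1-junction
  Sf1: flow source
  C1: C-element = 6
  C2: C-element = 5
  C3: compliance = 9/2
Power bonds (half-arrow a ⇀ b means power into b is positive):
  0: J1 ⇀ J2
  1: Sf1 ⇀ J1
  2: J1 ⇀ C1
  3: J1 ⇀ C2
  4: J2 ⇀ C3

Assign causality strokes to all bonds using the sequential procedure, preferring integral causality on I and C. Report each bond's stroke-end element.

β0 stroke→J1
β1 stroke→Sf1
β2 stroke→J1
β3 stroke→J1
β4 stroke→J2

β1 stroke→Sf1  (Sf1 (Sf) sets flow on bond)
β0 stroke→J1  (J1: bond 1 brought flow, rest push out)
β2 stroke→J1  (common-f at J1 fixed by 1)
β3 stroke→J1  (J1 flow already set via bond 1)
β4 stroke→J2  (J2: bond 0 brought flow, rest push out)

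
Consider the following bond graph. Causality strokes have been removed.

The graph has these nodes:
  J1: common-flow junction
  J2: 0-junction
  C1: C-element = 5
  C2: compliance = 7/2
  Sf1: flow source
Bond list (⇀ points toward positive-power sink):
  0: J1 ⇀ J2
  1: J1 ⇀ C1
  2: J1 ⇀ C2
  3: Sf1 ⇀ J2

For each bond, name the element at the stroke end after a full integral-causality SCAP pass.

b3 stroke at Sf1  (source Sf1 imposes f)
b0 stroke at J2  (only one effort-in slot at J2)
b1 stroke at J1  (J1: bond 0 brought flow, rest push out)
b2 stroke at J1  (1-jn J1 has f-setter on 0)

bond 0 stroke→J2
bond 1 stroke→J1
bond 2 stroke→J1
bond 3 stroke→Sf1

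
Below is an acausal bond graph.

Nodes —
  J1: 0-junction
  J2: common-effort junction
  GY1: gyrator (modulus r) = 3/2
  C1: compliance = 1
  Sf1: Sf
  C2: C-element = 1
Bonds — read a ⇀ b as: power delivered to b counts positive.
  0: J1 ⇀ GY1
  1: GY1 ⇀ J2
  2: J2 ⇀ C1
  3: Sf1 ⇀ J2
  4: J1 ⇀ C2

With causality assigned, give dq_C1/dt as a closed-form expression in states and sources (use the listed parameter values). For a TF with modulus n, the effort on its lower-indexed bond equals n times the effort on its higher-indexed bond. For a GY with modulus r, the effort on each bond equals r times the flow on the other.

dq_C1/dt = F_Sf1 + 2*q_C2/3

β3 stroke→Sf1  (Sf1 fixes flow; stroke at Sf1)
β2 stroke→J2  (C1: C, integral causality)
β1 stroke→GY1  (J2 effort already set via bond 2)
β0 stroke→GY1  (GY GY1: same side as bond 1)
β4 stroke→J1  (J1: last free bond brings effort in)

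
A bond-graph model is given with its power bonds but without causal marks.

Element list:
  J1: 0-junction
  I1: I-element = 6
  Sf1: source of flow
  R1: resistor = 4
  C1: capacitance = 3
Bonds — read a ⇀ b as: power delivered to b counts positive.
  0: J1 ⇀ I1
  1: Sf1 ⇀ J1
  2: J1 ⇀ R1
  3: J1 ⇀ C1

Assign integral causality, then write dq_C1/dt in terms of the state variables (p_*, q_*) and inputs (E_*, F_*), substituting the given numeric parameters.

dq_C1/dt = F_Sf1 - p_I1/6 - q_C1/12

b1 |Sf1  (source Sf1 imposes f)
b0 |I1  (prefer integral on I1)
b3 |J1  (prefer integral on C1)
b2 |R1  (common-e at J1 fixed by 3)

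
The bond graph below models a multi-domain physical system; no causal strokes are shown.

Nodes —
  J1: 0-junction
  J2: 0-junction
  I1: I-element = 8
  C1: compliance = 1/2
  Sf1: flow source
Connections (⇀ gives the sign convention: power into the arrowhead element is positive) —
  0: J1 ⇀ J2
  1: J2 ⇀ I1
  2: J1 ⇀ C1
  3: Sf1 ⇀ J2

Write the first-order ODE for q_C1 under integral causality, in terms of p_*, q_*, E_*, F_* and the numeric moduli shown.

dq_C1/dt = F_Sf1 - p_I1/8

b3 stroke→Sf1  (Sf1 (Sf) sets flow on bond)
b1 stroke→I1  (I1 outputs flow p/I1)
b0 stroke→J2  (J2: last free bond brings effort in)
b2 stroke→J1  (only one effort-in slot at J1)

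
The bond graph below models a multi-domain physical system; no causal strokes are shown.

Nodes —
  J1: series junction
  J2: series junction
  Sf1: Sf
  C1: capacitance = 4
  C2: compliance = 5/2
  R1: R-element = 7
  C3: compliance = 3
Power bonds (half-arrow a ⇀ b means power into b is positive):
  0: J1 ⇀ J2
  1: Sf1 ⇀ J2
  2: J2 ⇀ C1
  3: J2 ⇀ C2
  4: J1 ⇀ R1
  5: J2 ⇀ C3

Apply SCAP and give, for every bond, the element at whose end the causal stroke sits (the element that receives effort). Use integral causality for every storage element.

β1 stroke at Sf1  (Sf1 fixes flow; stroke at Sf1)
β0 stroke at J2  (J2: bond 1 brought flow, rest push out)
β2 stroke at J2  (1-jn J2 has f-setter on 1)
β3 stroke at J2  (common-f at J2 fixed by 1)
β5 stroke at J2  (common-f at J2 fixed by 1)
β4 stroke at J1  (common-f at J1 fixed by 0)

β0 →J2
β1 →Sf1
β2 →J2
β3 →J2
β4 →J1
β5 →J2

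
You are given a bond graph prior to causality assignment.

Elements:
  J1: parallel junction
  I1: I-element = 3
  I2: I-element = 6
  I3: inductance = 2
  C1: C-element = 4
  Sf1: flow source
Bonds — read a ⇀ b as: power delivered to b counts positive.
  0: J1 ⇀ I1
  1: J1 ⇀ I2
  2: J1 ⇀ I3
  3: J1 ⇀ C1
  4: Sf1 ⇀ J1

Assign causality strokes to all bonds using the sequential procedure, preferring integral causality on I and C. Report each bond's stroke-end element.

#0 stroke→I1
#1 stroke→I2
#2 stroke→I3
#3 stroke→J1
#4 stroke→Sf1

b4 stroke→Sf1  (Sf1: flow source, stroke at near end)
b0 stroke→I1  (I1 outputs flow p/I1)
b1 stroke→I2  (I2: I, integral causality)
b2 stroke→I3  (I3: I, integral causality)
b3 stroke→J1  (J1: last free bond brings effort in)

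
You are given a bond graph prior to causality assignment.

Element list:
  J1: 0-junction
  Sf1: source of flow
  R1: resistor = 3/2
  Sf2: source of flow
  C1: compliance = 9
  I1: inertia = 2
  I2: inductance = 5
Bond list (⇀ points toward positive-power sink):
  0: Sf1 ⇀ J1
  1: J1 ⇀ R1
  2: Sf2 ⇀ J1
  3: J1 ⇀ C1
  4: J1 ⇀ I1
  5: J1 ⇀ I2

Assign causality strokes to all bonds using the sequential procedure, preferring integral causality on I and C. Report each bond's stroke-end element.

β0 |Sf1  (source Sf1 imposes f)
β2 |Sf2  (Sf2 (Sf) sets flow on bond)
β3 |J1  (prefer integral on C1)
β1 |R1  (J1: bond 3 brought effort, rest push out)
β4 |I1  (0-jn J1 has e-setter on 3)
β5 |I2  (J1: bond 3 brought effort, rest push out)

#0 stroke at Sf1
#1 stroke at R1
#2 stroke at Sf2
#3 stroke at J1
#4 stroke at I1
#5 stroke at I2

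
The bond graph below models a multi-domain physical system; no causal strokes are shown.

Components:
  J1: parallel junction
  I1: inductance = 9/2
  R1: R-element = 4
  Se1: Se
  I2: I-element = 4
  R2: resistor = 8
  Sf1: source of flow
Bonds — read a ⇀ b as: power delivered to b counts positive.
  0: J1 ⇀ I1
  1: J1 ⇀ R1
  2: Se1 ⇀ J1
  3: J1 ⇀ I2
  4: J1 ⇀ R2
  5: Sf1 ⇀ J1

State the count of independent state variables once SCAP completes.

β2 →J1  (Se1 fixes effort; stroke away)
β5 →Sf1  (Sf1 (Sf) sets flow on bond)
β0 →I1  (0-jn J1 has e-setter on 2)
β1 →R1  (0-jn J1 has e-setter on 2)
β3 →I2  (0-jn J1 has e-setter on 2)
β4 →R2  (J1 effort already set via bond 2)

2  (I1, I2 all integral)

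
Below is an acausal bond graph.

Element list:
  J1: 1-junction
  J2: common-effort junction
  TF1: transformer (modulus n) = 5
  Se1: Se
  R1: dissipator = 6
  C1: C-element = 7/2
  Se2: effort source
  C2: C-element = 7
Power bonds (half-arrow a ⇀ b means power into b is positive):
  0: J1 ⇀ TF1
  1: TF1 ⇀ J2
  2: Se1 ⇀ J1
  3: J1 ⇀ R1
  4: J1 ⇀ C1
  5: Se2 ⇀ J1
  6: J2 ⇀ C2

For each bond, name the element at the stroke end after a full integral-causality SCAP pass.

#2 stroke→J1  (Se1 (Se) sets effort on bond)
#5 stroke→J1  (Se2 (Se) sets effort on bond)
#4 stroke→J1  (C1 outputs effort q/C1)
#6 stroke→J2  (C2 integral (e out))
#1 stroke→TF1  (0-jn J2 has e-setter on 6)
#0 stroke→J1  (through TF1, causality passes straight; one stroke at TF1)
#3 stroke→R1  (closing 1-jn rule on J1)

b0 |J1
b1 |TF1
b2 |J1
b3 |R1
b4 |J1
b5 |J1
b6 |J2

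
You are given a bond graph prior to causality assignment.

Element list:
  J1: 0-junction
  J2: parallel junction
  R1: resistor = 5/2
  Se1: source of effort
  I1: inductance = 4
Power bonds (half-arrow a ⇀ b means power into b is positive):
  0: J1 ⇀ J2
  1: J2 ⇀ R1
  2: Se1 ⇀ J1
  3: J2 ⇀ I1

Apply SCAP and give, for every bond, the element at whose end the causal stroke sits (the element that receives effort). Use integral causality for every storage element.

β0 |J2
β1 |R1
β2 |J1
β3 |I1

b2 stroke→J1  (source Se1 imposes e)
b0 stroke→J2  (J1: bond 2 brought effort, rest push out)
b1 stroke→R1  (0-jn J2 has e-setter on 0)
b3 stroke→I1  (common-e at J2 fixed by 0)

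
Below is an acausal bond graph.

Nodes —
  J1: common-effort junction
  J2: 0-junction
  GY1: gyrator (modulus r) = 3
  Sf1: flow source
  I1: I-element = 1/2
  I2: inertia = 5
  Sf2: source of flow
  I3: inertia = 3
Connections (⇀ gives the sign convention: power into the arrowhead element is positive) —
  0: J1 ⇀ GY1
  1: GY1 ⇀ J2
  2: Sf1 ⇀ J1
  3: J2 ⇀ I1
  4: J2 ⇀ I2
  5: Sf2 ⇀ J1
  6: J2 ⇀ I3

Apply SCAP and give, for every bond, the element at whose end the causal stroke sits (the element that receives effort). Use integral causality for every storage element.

b2 stroke at Sf1  (Sf1 fixes flow; stroke at Sf1)
b5 stroke at Sf2  (source Sf2 imposes f)
b0 stroke at J1  (J1 needs exactly one e-in)
b1 stroke at J2  (GY1: gyrator matches bond 0)
b3 stroke at I1  (common-e at J2 fixed by 1)
b4 stroke at I2  (common-e at J2 fixed by 1)
b6 stroke at I3  (0-jn J2 has e-setter on 1)

bond 0 →J1
bond 1 →J2
bond 2 →Sf1
bond 3 →I1
bond 4 →I2
bond 5 →Sf2
bond 6 →I3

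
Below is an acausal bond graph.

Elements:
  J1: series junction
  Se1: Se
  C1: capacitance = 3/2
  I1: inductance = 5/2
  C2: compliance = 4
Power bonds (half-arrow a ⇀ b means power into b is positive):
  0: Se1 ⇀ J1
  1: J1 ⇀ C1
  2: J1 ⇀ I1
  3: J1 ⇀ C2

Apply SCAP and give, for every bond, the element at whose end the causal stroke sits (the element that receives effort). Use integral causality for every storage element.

β0 stroke→J1  (Se1 fixes effort; stroke away)
β1 stroke→J1  (C1: C, integral causality)
β2 stroke→I1  (I1: I, integral causality)
β3 stroke→J1  (J1: bond 2 brought flow, rest push out)

β0 stroke at J1
β1 stroke at J1
β2 stroke at I1
β3 stroke at J1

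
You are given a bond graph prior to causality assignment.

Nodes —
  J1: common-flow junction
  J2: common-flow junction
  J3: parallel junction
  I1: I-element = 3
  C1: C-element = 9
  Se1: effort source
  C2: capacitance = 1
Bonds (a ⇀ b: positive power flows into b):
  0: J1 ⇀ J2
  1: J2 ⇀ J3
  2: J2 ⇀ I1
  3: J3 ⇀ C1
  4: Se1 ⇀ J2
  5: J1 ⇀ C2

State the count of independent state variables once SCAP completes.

b4 |J2  (Se1 fixes effort; stroke away)
b2 |I1  (I1 integral (f out))
b0 |J2  (J2: bond 2 brought flow, rest push out)
b1 |J2  (J2: bond 2 brought flow, rest push out)
b3 |J3  (closing 0-jn rule on J3)
b5 |J1  (common-f at J1 fixed by 0)

3  (C1, C2, I1 all integral)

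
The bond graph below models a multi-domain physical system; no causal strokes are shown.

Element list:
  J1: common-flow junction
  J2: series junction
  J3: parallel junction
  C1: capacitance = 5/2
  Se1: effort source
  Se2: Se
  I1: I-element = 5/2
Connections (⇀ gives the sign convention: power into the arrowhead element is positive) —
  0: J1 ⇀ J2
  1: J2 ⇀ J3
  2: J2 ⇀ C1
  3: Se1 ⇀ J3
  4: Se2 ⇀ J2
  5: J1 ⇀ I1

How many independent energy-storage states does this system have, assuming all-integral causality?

2  (C1, I1 all integral)

#3 →J3  (source Se1 imposes e)
#4 →J2  (Se2: effort source, stroke at far end)
#1 →J2  (common-e at J3 fixed by 3)
#2 →J2  (prefer integral on C1)
#0 →J1  (J2 needs exactly one f-in)
#5 →I1  (only one flow-in slot at J1)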